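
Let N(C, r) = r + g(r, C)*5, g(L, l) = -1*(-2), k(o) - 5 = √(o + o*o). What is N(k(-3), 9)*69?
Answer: 1311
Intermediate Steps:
k(o) = 5 + √(o + o²) (k(o) = 5 + √(o + o*o) = 5 + √(o + o²))
g(L, l) = 2
N(C, r) = 10 + r (N(C, r) = r + 2*5 = r + 10 = 10 + r)
N(k(-3), 9)*69 = (10 + 9)*69 = 19*69 = 1311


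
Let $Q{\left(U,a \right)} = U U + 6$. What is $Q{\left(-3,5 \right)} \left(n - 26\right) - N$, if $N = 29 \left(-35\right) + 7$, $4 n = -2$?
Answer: $\frac{1221}{2} \approx 610.5$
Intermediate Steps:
$n = - \frac{1}{2}$ ($n = \frac{1}{4} \left(-2\right) = - \frac{1}{2} \approx -0.5$)
$Q{\left(U,a \right)} = 6 + U^{2}$ ($Q{\left(U,a \right)} = U^{2} + 6 = 6 + U^{2}$)
$N = -1008$ ($N = -1015 + 7 = -1008$)
$Q{\left(-3,5 \right)} \left(n - 26\right) - N = \left(6 + \left(-3\right)^{2}\right) \left(- \frac{1}{2} - 26\right) - -1008 = \left(6 + 9\right) \left(- \frac{53}{2}\right) + 1008 = 15 \left(- \frac{53}{2}\right) + 1008 = - \frac{795}{2} + 1008 = \frac{1221}{2}$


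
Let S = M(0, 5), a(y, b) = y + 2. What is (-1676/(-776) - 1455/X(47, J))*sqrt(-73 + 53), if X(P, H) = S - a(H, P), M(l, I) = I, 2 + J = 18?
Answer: 287717*I*sqrt(5)/1261 ≈ 510.19*I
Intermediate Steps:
J = 16 (J = -2 + 18 = 16)
a(y, b) = 2 + y
S = 5
X(P, H) = 3 - H (X(P, H) = 5 - (2 + H) = 5 + (-2 - H) = 3 - H)
(-1676/(-776) - 1455/X(47, J))*sqrt(-73 + 53) = (-1676/(-776) - 1455/(3 - 1*16))*sqrt(-73 + 53) = (-1676*(-1/776) - 1455/(3 - 16))*sqrt(-20) = (419/194 - 1455/(-13))*(2*I*sqrt(5)) = (419/194 - 1455*(-1/13))*(2*I*sqrt(5)) = (419/194 + 1455/13)*(2*I*sqrt(5)) = 287717*(2*I*sqrt(5))/2522 = 287717*I*sqrt(5)/1261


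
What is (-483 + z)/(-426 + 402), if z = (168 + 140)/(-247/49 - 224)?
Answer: 5435801/269352 ≈ 20.181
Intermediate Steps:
z = -15092/11223 (z = 308/(-247*1/49 - 224) = 308/(-247/49 - 224) = 308/(-11223/49) = 308*(-49/11223) = -15092/11223 ≈ -1.3447)
(-483 + z)/(-426 + 402) = (-483 - 15092/11223)/(-426 + 402) = -5435801/11223/(-24) = -5435801/11223*(-1/24) = 5435801/269352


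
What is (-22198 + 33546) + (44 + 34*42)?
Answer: 12820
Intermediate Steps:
(-22198 + 33546) + (44 + 34*42) = 11348 + (44 + 1428) = 11348 + 1472 = 12820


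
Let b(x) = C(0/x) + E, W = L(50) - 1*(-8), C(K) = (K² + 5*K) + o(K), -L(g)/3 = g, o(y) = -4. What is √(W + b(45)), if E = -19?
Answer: I*√165 ≈ 12.845*I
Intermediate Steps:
L(g) = -3*g
C(K) = -4 + K² + 5*K (C(K) = (K² + 5*K) - 4 = -4 + K² + 5*K)
W = -142 (W = -3*50 - 1*(-8) = -150 + 8 = -142)
b(x) = -23 (b(x) = (-4 + (0/x)² + 5*(0/x)) - 19 = (-4 + 0² + 5*0) - 19 = (-4 + 0 + 0) - 19 = -4 - 19 = -23)
√(W + b(45)) = √(-142 - 23) = √(-165) = I*√165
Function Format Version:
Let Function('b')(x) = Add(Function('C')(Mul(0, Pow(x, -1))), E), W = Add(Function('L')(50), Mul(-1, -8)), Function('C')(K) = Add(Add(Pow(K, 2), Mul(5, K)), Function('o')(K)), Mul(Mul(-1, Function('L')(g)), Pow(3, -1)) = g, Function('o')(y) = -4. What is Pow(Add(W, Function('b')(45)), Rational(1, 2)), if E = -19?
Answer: Mul(I, Pow(165, Rational(1, 2))) ≈ Mul(12.845, I)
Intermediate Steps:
Function('L')(g) = Mul(-3, g)
Function('C')(K) = Add(-4, Pow(K, 2), Mul(5, K)) (Function('C')(K) = Add(Add(Pow(K, 2), Mul(5, K)), -4) = Add(-4, Pow(K, 2), Mul(5, K)))
W = -142 (W = Add(Mul(-3, 50), Mul(-1, -8)) = Add(-150, 8) = -142)
Function('b')(x) = -23 (Function('b')(x) = Add(Add(-4, Pow(Mul(0, Pow(x, -1)), 2), Mul(5, Mul(0, Pow(x, -1)))), -19) = Add(Add(-4, Pow(0, 2), Mul(5, 0)), -19) = Add(Add(-4, 0, 0), -19) = Add(-4, -19) = -23)
Pow(Add(W, Function('b')(45)), Rational(1, 2)) = Pow(Add(-142, -23), Rational(1, 2)) = Pow(-165, Rational(1, 2)) = Mul(I, Pow(165, Rational(1, 2)))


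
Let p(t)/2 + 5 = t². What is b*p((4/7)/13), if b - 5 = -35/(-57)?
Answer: -26488960/472017 ≈ -56.119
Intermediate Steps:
b = 320/57 (b = 5 - 35/(-57) = 5 - 35*(-1/57) = 5 + 35/57 = 320/57 ≈ 5.6140)
p(t) = -10 + 2*t²
b*p((4/7)/13) = 320*(-10 + 2*((4/7)/13)²)/57 = 320*(-10 + 2*((4*(⅐))*(1/13))²)/57 = 320*(-10 + 2*((4/7)*(1/13))²)/57 = 320*(-10 + 2*(4/91)²)/57 = 320*(-10 + 2*(16/8281))/57 = 320*(-10 + 32/8281)/57 = (320/57)*(-82778/8281) = -26488960/472017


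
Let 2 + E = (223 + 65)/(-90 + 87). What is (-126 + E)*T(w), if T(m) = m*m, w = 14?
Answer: -43904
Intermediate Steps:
E = -98 (E = -2 + (223 + 65)/(-90 + 87) = -2 + 288/(-3) = -2 + 288*(-⅓) = -2 - 96 = -98)
T(m) = m²
(-126 + E)*T(w) = (-126 - 98)*14² = -224*196 = -43904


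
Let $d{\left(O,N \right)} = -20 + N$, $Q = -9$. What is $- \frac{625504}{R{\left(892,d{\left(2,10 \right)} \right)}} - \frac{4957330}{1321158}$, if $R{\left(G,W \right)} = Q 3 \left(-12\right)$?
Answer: $- \frac{34499824523}{17835633} \approx -1934.3$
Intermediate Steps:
$R{\left(G,W \right)} = 324$ ($R{\left(G,W \right)} = \left(-9\right) 3 \left(-12\right) = \left(-27\right) \left(-12\right) = 324$)
$- \frac{625504}{R{\left(892,d{\left(2,10 \right)} \right)}} - \frac{4957330}{1321158} = - \frac{625504}{324} - \frac{4957330}{1321158} = \left(-625504\right) \frac{1}{324} - \frac{2478665}{660579} = - \frac{156376}{81} - \frac{2478665}{660579} = - \frac{34499824523}{17835633}$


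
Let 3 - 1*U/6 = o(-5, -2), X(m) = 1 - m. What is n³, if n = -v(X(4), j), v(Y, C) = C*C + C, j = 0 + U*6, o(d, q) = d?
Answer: -576595158663168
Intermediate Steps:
U = 48 (U = 18 - 6*(-5) = 18 + 30 = 48)
j = 288 (j = 0 + 48*6 = 0 + 288 = 288)
v(Y, C) = C + C² (v(Y, C) = C² + C = C + C²)
n = -83232 (n = -288*(1 + 288) = -288*289 = -1*83232 = -83232)
n³ = (-83232)³ = -576595158663168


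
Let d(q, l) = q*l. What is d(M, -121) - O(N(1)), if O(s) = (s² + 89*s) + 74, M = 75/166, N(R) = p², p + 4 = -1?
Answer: -494459/166 ≈ -2978.7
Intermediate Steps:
p = -5 (p = -4 - 1 = -5)
N(R) = 25 (N(R) = (-5)² = 25)
M = 75/166 (M = 75*(1/166) = 75/166 ≈ 0.45181)
d(q, l) = l*q
O(s) = 74 + s² + 89*s
d(M, -121) - O(N(1)) = -121*75/166 - (74 + 25² + 89*25) = -9075/166 - (74 + 625 + 2225) = -9075/166 - 1*2924 = -9075/166 - 2924 = -494459/166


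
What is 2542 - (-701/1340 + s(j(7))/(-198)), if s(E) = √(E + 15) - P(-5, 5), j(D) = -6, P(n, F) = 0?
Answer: 112431043/44220 ≈ 2542.5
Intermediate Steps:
s(E) = √(15 + E) (s(E) = √(E + 15) - 1*0 = √(15 + E) + 0 = √(15 + E))
2542 - (-701/1340 + s(j(7))/(-198)) = 2542 - (-701/1340 + √(15 - 6)/(-198)) = 2542 - (-701*1/1340 + √9*(-1/198)) = 2542 - (-701/1340 + 3*(-1/198)) = 2542 - (-701/1340 - 1/66) = 2542 - 1*(-23803/44220) = 2542 + 23803/44220 = 112431043/44220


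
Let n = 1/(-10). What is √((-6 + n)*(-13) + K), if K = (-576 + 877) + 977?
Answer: 7*√2770/10 ≈ 36.842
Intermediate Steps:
n = -⅒ ≈ -0.10000
K = 1278 (K = 301 + 977 = 1278)
√((-6 + n)*(-13) + K) = √((-6 - ⅒)*(-13) + 1278) = √(-61/10*(-13) + 1278) = √(793/10 + 1278) = √(13573/10) = 7*√2770/10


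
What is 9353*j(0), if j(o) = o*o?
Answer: 0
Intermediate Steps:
j(o) = o²
9353*j(0) = 9353*0² = 9353*0 = 0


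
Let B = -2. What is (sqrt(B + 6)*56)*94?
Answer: 10528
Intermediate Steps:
(sqrt(B + 6)*56)*94 = (sqrt(-2 + 6)*56)*94 = (sqrt(4)*56)*94 = (2*56)*94 = 112*94 = 10528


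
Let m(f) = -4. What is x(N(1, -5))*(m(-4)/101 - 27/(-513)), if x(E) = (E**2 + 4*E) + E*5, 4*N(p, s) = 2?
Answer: 25/404 ≈ 0.061881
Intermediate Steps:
N(p, s) = 1/2 (N(p, s) = (1/4)*2 = 1/2)
x(E) = E**2 + 9*E (x(E) = (E**2 + 4*E) + 5*E = E**2 + 9*E)
x(N(1, -5))*(m(-4)/101 - 27/(-513)) = ((9 + 1/2)/2)*(-4/101 - 27/(-513)) = ((1/2)*(19/2))*(-4*1/101 - 27*(-1/513)) = 19*(-4/101 + 1/19)/4 = (19/4)*(25/1919) = 25/404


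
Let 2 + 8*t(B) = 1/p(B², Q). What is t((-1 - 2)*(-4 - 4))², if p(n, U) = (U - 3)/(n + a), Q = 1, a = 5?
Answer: 342225/256 ≈ 1336.8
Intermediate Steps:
p(n, U) = (-3 + U)/(5 + n) (p(n, U) = (U - 3)/(n + 5) = (-3 + U)/(5 + n))
t(B) = -9/16 - B²/16 (t(B) = -¼ + 1/(8*(((-3 + 1)/(5 + B²)))) = -¼ + 1/(8*((-2/(5 + B²)))) = -¼ + (-5/2 - B²/2)/8 = -¼ + (-5/16 - B²/16) = -9/16 - B²/16)
t((-1 - 2)*(-4 - 4))² = (-9/16 - (-1 - 2)²*(-4 - 4)²/16)² = (-9/16 - (-3*(-8))²/16)² = (-9/16 - 1/16*24²)² = (-9/16 - 1/16*576)² = (-9/16 - 36)² = (-585/16)² = 342225/256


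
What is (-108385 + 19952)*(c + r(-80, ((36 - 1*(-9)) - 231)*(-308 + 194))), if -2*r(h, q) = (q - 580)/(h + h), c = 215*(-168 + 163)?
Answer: 1787319363/20 ≈ 8.9366e+7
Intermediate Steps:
c = -1075 (c = 215*(-5) = -1075)
r(h, q) = -(-580 + q)/(4*h) (r(h, q) = -(q - 580)/(2*(h + h)) = -(-580 + q)/(2*(2*h)) = -(-580 + q)*1/(2*h)/2 = -(-580 + q)/(4*h))
(-108385 + 19952)*(c + r(-80, ((36 - 1*(-9)) - 231)*(-308 + 194))) = (-108385 + 19952)*(-1075 + (1/4)*(580 - ((36 - 1*(-9)) - 231)*(-308 + 194))/(-80)) = -88433*(-1075 + (1/4)*(-1/80)*(580 - ((36 + 9) - 231)*(-114))) = -88433*(-1075 + (1/4)*(-1/80)*(580 - (45 - 231)*(-114))) = -88433*(-1075 + (1/4)*(-1/80)*(580 - (-186)*(-114))) = -88433*(-1075 + (1/4)*(-1/80)*(580 - 1*21204)) = -88433*(-1075 + (1/4)*(-1/80)*(580 - 21204)) = -88433*(-1075 + (1/4)*(-1/80)*(-20624)) = -88433*(-1075 + 1289/20) = -88433*(-20211/20) = 1787319363/20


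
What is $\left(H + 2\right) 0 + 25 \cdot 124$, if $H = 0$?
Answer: $3100$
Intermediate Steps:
$\left(H + 2\right) 0 + 25 \cdot 124 = \left(0 + 2\right) 0 + 25 \cdot 124 = 2 \cdot 0 + 3100 = 0 + 3100 = 3100$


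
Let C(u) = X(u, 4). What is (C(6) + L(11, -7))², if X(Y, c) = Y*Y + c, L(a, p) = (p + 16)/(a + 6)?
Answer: 474721/289 ≈ 1642.6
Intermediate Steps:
L(a, p) = (16 + p)/(6 + a)
X(Y, c) = c + Y² (X(Y, c) = Y² + c = c + Y²)
C(u) = 4 + u²
(C(6) + L(11, -7))² = ((4 + 6²) + (16 - 7)/(6 + 11))² = ((4 + 36) + 9/17)² = (40 + (1/17)*9)² = (40 + 9/17)² = (689/17)² = 474721/289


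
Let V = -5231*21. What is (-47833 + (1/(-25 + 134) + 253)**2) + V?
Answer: -1112897520/11881 ≈ -93670.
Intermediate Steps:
V = -109851
(-47833 + (1/(-25 + 134) + 253)**2) + V = (-47833 + (1/(-25 + 134) + 253)**2) - 109851 = (-47833 + (1/109 + 253)**2) - 109851 = (-47833 + (27578/109)**2) - 109851 = (-47833 + 760546084/11881) - 109851 = 192242211/11881 - 109851 = -1112897520/11881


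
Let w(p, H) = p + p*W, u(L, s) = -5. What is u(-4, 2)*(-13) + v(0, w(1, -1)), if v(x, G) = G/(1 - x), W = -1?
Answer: 65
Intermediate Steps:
w(p, H) = 0 (w(p, H) = p + p*(-1) = p - p = 0)
u(-4, 2)*(-13) + v(0, w(1, -1)) = -5*(-13) - 1*0/(-1 + 0) = 65 - 1*0/(-1) = 65 - 1*0*(-1) = 65 + 0 = 65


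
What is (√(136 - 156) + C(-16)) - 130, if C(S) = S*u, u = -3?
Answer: -82 + 2*I*√5 ≈ -82.0 + 4.4721*I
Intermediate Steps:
C(S) = -3*S (C(S) = S*(-3) = -3*S)
(√(136 - 156) + C(-16)) - 130 = (√(136 - 156) - 3*(-16)) - 130 = (√(-20) + 48) - 130 = (2*I*√5 + 48) - 130 = (48 + 2*I*√5) - 130 = -82 + 2*I*√5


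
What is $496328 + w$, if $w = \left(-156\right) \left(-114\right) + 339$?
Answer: $514451$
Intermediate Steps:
$w = 18123$ ($w = 17784 + 339 = 18123$)
$496328 + w = 496328 + 18123 = 514451$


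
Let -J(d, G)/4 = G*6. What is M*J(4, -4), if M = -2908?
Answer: -279168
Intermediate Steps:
J(d, G) = -24*G (J(d, G) = -4*G*6 = -24*G)
M*J(4, -4) = -(-69792)*(-4) = -2908*96 = -279168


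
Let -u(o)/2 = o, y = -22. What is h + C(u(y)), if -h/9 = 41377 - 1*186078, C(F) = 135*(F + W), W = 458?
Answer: 1370079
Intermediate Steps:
u(o) = -2*o
C(F) = 61830 + 135*F (C(F) = 135*(F + 458) = 135*(458 + F) = 61830 + 135*F)
h = 1302309 (h = -9*(41377 - 1*186078) = -9*(41377 - 186078) = -9*(-144701) = 1302309)
h + C(u(y)) = 1302309 + (61830 + 135*(-2*(-22))) = 1302309 + (61830 + 135*44) = 1302309 + (61830 + 5940) = 1302309 + 67770 = 1370079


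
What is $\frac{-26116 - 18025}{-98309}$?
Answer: $\frac{1193}{2657} \approx 0.449$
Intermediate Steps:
$\frac{-26116 - 18025}{-98309} = \left(-44141\right) \left(- \frac{1}{98309}\right) = \frac{1193}{2657}$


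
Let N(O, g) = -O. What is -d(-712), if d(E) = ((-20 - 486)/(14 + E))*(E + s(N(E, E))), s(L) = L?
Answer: 0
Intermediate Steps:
d(E) = 0 (d(E) = ((-20 - 486)/(14 + E))*(E - E) = -506/(14 + E)*0 = 0)
-d(-712) = -1*0 = 0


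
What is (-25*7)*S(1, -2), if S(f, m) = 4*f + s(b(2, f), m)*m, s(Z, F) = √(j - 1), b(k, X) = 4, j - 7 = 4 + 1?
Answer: -700 + 350*√11 ≈ 460.82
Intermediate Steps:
j = 12 (j = 7 + (4 + 1) = 7 + 5 = 12)
s(Z, F) = √11 (s(Z, F) = √(12 - 1) = √11)
S(f, m) = 4*f + m*√11 (S(f, m) = 4*f + √11*m = 4*f + m*√11)
(-25*7)*S(1, -2) = (-25*7)*(4*1 - 2*√11) = -175*(4 - 2*√11) = -700 + 350*√11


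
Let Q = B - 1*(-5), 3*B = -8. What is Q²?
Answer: 49/9 ≈ 5.4444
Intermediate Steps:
B = -8/3 (B = (⅓)*(-8) = -8/3 ≈ -2.6667)
Q = 7/3 (Q = -8/3 - 1*(-5) = -8/3 + 5 = 7/3 ≈ 2.3333)
Q² = (7/3)² = 49/9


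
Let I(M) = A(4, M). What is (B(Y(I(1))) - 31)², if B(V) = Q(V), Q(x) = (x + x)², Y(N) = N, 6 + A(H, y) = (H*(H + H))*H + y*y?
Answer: 3658435225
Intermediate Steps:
A(H, y) = -6 + y² + 2*H³ (A(H, y) = -6 + ((H*(H + H))*H + y*y) = -6 + ((H*(2*H))*H + y²) = -6 + ((2*H²)*H + y²) = -6 + (2*H³ + y²) = -6 + (y² + 2*H³) = -6 + y² + 2*H³)
I(M) = 122 + M² (I(M) = -6 + M² + 2*4³ = -6 + M² + 2*64 = -6 + M² + 128 = 122 + M²)
Q(x) = 4*x² (Q(x) = (2*x)² = 4*x²)
B(V) = 4*V²
(B(Y(I(1))) - 31)² = (4*(122 + 1²)² - 31)² = (4*(122 + 1)² - 31)² = (4*123² - 31)² = (4*15129 - 31)² = (60516 - 31)² = 60485² = 3658435225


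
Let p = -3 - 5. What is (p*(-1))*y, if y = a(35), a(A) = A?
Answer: 280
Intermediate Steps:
p = -8
y = 35
(p*(-1))*y = -8*(-1)*35 = 8*35 = 280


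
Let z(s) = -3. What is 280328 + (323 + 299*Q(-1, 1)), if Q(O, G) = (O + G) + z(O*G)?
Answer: 279754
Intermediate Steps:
Q(O, G) = -3 + G + O (Q(O, G) = (O + G) - 3 = (G + O) - 3 = -3 + G + O)
280328 + (323 + 299*Q(-1, 1)) = 280328 + (323 + 299*(-3 + 1 - 1)) = 280328 + (323 + 299*(-3)) = 280328 + (323 - 897) = 280328 - 574 = 279754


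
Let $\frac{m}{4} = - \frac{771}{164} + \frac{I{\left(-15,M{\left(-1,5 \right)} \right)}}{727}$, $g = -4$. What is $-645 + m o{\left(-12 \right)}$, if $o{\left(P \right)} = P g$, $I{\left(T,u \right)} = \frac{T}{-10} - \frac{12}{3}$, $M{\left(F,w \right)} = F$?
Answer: $- \frac{46150011}{29807} \approx -1548.3$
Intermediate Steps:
$I{\left(T,u \right)} = -4 - \frac{T}{10}$ ($I{\left(T,u \right)} = T \left(- \frac{1}{10}\right) - 4 = - \frac{T}{10} - 4 = -4 - \frac{T}{10}$)
$m = - \frac{560927}{29807}$ ($m = 4 \left(- \frac{771}{164} + \frac{-4 - - \frac{3}{2}}{727}\right) = 4 \left(\left(-771\right) \frac{1}{164} + \left(-4 + \frac{3}{2}\right) \frac{1}{727}\right) = 4 \left(- \frac{771}{164} - \frac{5}{1454}\right) = 4 \left(- \frac{560927}{119228}\right) = - \frac{560927}{29807} \approx -18.819$)
$o{\left(P \right)} = - 4 P$ ($o{\left(P \right)} = P \left(-4\right) = - 4 P$)
$-645 + m o{\left(-12 \right)} = -645 - \frac{560927 \left(\left(-4\right) \left(-12\right)\right)}{29807} = -645 - \frac{26924496}{29807} = - \frac{46150011}{29807}$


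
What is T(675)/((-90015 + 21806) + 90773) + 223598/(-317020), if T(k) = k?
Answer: -1207819193/1788309820 ≈ -0.67540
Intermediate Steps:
T(675)/((-90015 + 21806) + 90773) + 223598/(-317020) = 675/((-90015 + 21806) + 90773) + 223598/(-317020) = 675/(-68209 + 90773) + 223598*(-1/317020) = 675/22564 - 111799/158510 = -1207819193/1788309820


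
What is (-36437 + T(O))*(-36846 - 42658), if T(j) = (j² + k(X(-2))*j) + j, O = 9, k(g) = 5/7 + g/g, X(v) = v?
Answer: 20219536784/7 ≈ 2.8885e+9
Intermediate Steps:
k(g) = 12/7 (k(g) = 5*(⅐) + 1 = 5/7 + 1 = 12/7)
T(j) = j² + 19*j/7 (T(j) = (j² + 12*j/7) + j = j² + 19*j/7)
(-36437 + T(O))*(-36846 - 42658) = (-36437 + (⅐)*9*(19 + 7*9))*(-36846 - 42658) = (-36437 + (⅐)*9*(19 + 63))*(-79504) = (-36437 + (⅐)*9*82)*(-79504) = (-36437 + 738/7)*(-79504) = -254321/7*(-79504) = 20219536784/7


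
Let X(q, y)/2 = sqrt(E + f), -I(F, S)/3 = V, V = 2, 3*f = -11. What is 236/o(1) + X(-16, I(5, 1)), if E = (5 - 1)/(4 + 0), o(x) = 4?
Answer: 59 + 4*I*sqrt(6)/3 ≈ 59.0 + 3.266*I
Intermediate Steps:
f = -11/3 (f = (1/3)*(-11) = -11/3 ≈ -3.6667)
E = 1 (E = 4/4 = 4*(1/4) = 1)
I(F, S) = -6 (I(F, S) = -3*2 = -6)
X(q, y) = 4*I*sqrt(6)/3 (X(q, y) = 2*sqrt(1 - 11/3) = 2*sqrt(-8/3) = 2*(2*I*sqrt(6)/3) = 4*I*sqrt(6)/3)
236/o(1) + X(-16, I(5, 1)) = 236/4 + 4*I*sqrt(6)/3 = 236*(1/4) + 4*I*sqrt(6)/3 = 59 + 4*I*sqrt(6)/3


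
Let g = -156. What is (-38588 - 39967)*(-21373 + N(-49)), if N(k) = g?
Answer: 1691210595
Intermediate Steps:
N(k) = -156
(-38588 - 39967)*(-21373 + N(-49)) = (-38588 - 39967)*(-21373 - 156) = -78555*(-21529) = 1691210595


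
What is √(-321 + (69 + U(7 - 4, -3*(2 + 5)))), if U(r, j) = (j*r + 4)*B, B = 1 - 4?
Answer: 5*I*√3 ≈ 8.6602*I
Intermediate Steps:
B = -3
U(r, j) = -12 - 3*j*r (U(r, j) = (j*r + 4)*(-3) = (4 + j*r)*(-3) = -12 - 3*j*r)
√(-321 + (69 + U(7 - 4, -3*(2 + 5)))) = √(-321 + (69 + (-12 - 3*(-3*(2 + 5))*(7 - 4)))) = √(-321 + (69 + (-12 - 3*(-3*7)*3))) = √(-321 + (69 + (-12 - 3*(-21)*3))) = √(-321 + (69 + (-12 + 189))) = √(-321 + (69 + 177)) = √(-321 + 246) = √(-75) = 5*I*√3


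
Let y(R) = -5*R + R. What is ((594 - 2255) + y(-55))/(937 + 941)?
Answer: -1441/1878 ≈ -0.76731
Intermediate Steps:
y(R) = -4*R
((594 - 2255) + y(-55))/(937 + 941) = ((594 - 2255) - 4*(-55))/(937 + 941) = (-1661 + 220)/1878 = -1441*1/1878 = -1441/1878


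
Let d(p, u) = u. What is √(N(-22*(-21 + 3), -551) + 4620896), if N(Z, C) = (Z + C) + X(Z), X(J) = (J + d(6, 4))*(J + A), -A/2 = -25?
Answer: √4799141 ≈ 2190.7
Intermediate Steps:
A = 50 (A = -2*(-25) = 50)
X(J) = (4 + J)*(50 + J) (X(J) = (J + 4)*(J + 50) = (4 + J)*(50 + J))
N(Z, C) = 200 + C + Z² + 55*Z (N(Z, C) = (Z + C) + (200 + Z² + 54*Z) = (C + Z) + (200 + Z² + 54*Z) = 200 + C + Z² + 55*Z)
√(N(-22*(-21 + 3), -551) + 4620896) = √((200 - 551 + (-22*(-21 + 3))² + 55*(-22*(-21 + 3))) + 4620896) = √((200 - 551 + (-22*(-18))² + 55*(-22*(-18))) + 4620896) = √((200 - 551 + 396² + 55*396) + 4620896) = √((200 - 551 + 156816 + 21780) + 4620896) = √(178245 + 4620896) = √4799141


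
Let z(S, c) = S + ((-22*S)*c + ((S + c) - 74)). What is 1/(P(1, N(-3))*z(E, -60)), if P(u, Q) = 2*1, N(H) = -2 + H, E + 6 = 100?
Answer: 1/248268 ≈ 4.0279e-6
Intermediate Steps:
E = 94 (E = -6 + 100 = 94)
P(u, Q) = 2
z(S, c) = -74 + c + 2*S - 22*S*c (z(S, c) = S + (-22*S*c + (-74 + S + c)) = S + (-74 + S + c - 22*S*c) = -74 + c + 2*S - 22*S*c)
1/(P(1, N(-3))*z(E, -60)) = 1/(2*(-74 - 60 + 2*94 - 22*94*(-60))) = 1/(2*(-74 - 60 + 188 + 124080)) = 1/(2*124134) = 1/248268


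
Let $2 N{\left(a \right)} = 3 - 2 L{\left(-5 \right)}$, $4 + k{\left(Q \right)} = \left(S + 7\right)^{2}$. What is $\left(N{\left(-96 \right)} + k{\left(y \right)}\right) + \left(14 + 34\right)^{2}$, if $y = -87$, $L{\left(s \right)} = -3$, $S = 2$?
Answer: $\frac{4771}{2} \approx 2385.5$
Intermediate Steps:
$k{\left(Q \right)} = 77$ ($k{\left(Q \right)} = -4 + \left(2 + 7\right)^{2} = -4 + 9^{2} = -4 + 81 = 77$)
$N{\left(a \right)} = \frac{9}{2}$ ($N{\left(a \right)} = \frac{3 - -6}{2} = \frac{3 + 6}{2} = \frac{1}{2} \cdot 9 = \frac{9}{2}$)
$\left(N{\left(-96 \right)} + k{\left(y \right)}\right) + \left(14 + 34\right)^{2} = \left(\frac{9}{2} + 77\right) + \left(14 + 34\right)^{2} = \frac{163}{2} + 48^{2} = \frac{163}{2} + 2304 = \frac{4771}{2}$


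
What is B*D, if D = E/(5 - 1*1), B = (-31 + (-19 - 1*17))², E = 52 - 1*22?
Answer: 67335/2 ≈ 33668.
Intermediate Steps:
E = 30 (E = 52 - 22 = 30)
B = 4489 (B = (-31 + (-19 - 17))² = (-31 - 36)² = (-67)² = 4489)
D = 15/2 (D = 30/(5 - 1*1) = 30/(5 - 1) = 30/4 = 30*(¼) = 15/2 ≈ 7.5000)
B*D = 4489*(15/2) = 67335/2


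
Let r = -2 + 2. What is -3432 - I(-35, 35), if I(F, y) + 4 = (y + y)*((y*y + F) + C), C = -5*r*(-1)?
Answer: -86728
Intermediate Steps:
r = 0
C = 0 (C = -5*0*(-1) = 0*(-1) = 0)
I(F, y) = -4 + 2*y*(F + y²) (I(F, y) = -4 + (y + y)*((y*y + F) + 0) = -4 + (2*y)*((y² + F) + 0) = -4 + (2*y)*((F + y²) + 0) = -4 + (2*y)*(F + y²) = -4 + 2*y*(F + y²))
-3432 - I(-35, 35) = -3432 - (-4 + 2*35³ + 2*(-35)*35) = -3432 - (-4 + 2*42875 - 2450) = -3432 - (-4 + 85750 - 2450) = -3432 - 1*83296 = -3432 - 83296 = -86728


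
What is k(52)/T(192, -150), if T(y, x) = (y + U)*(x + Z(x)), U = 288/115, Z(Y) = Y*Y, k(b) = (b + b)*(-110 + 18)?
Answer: -6877/3124530 ≈ -0.0022010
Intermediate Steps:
k(b) = -184*b (k(b) = (2*b)*(-92) = -184*b)
Z(Y) = Y²
U = 288/115 (U = 288*(1/115) = 288/115 ≈ 2.5043)
T(y, x) = (288/115 + y)*(x + x²) (T(y, x) = (y + 288/115)*(x + x²) = (288/115 + y)*(x + x²))
k(52)/T(192, -150) = (-184*52)/(((1/115)*(-150)*(288 + 115*192 + 288*(-150) + 115*(-150)*192))) = -9568*(-23/(30*(288 + 22080 - 43200 - 3312000))) = -9568/((1/115)*(-150)*(-3332832)) = -9568/99984960/23 = -9568*23/99984960 = -6877/3124530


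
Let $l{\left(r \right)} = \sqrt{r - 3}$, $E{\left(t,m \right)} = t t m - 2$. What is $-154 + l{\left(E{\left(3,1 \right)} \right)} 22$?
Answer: $-110$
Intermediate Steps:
$E{\left(t,m \right)} = -2 + m t^{2}$ ($E{\left(t,m \right)} = t^{2} m - 2 = m t^{2} - 2 = -2 + m t^{2}$)
$l{\left(r \right)} = \sqrt{-3 + r}$
$-154 + l{\left(E{\left(3,1 \right)} \right)} 22 = -154 + \sqrt{-3 - \left(2 - 3^{2}\right)} 22 = -154 + \sqrt{-3 + \left(-2 + 1 \cdot 9\right)} 22 = -154 + \sqrt{-3 + \left(-2 + 9\right)} 22 = -154 + \sqrt{-3 + 7} \cdot 22 = -154 + \sqrt{4} \cdot 22 = -154 + 2 \cdot 22 = -154 + 44 = -110$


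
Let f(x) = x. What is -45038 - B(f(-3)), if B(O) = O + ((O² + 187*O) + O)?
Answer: -44480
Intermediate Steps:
B(O) = O² + 189*O (B(O) = O + (O² + 188*O) = O² + 189*O)
-45038 - B(f(-3)) = -45038 - (-3)*(189 - 3) = -45038 - (-3)*186 = -45038 - 1*(-558) = -45038 + 558 = -44480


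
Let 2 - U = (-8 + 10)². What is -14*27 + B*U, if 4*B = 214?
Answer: -485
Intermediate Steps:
B = 107/2 (B = (¼)*214 = 107/2 ≈ 53.500)
U = -2 (U = 2 - (-8 + 10)² = 2 - 1*2² = 2 - 1*4 = 2 - 4 = -2)
-14*27 + B*U = -14*27 + (107/2)*(-2) = -378 - 107 = -485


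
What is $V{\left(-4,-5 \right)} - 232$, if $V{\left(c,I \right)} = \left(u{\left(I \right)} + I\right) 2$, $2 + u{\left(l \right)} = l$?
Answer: $-256$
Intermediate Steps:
$u{\left(l \right)} = -2 + l$
$V{\left(c,I \right)} = -4 + 4 I$ ($V{\left(c,I \right)} = \left(\left(-2 + I\right) + I\right) 2 = \left(-2 + 2 I\right) 2 = -4 + 4 I$)
$V{\left(-4,-5 \right)} - 232 = \left(-4 + 4 \left(-5\right)\right) - 232 = \left(-4 - 20\right) - 232 = -24 - 232 = -256$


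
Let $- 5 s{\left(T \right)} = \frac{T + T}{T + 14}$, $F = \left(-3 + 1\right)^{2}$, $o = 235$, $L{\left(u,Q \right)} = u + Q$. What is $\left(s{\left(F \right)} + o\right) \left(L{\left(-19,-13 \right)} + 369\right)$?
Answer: $\frac{3562427}{45} \approx 79165.0$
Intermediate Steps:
$L{\left(u,Q \right)} = Q + u$
$F = 4$ ($F = \left(-2\right)^{2} = 4$)
$s{\left(T \right)} = - \frac{2 T}{5 \left(14 + T\right)}$ ($s{\left(T \right)} = - \frac{\left(T + T\right) \frac{1}{T + 14}}{5} = - \frac{2 T \frac{1}{14 + T}}{5} = - \frac{2 T}{5 \left(14 + T\right)}$)
$\left(s{\left(F \right)} + o\right) \left(L{\left(-19,-13 \right)} + 369\right) = \left(\left(-2\right) 4 \frac{1}{70 + 5 \cdot 4} + 235\right) \left(\left(-13 - 19\right) + 369\right) = \left(\left(-2\right) 4 \frac{1}{70 + 20} + 235\right) \left(-32 + 369\right) = \left(\left(-2\right) 4 \cdot \frac{1}{90} + 235\right) 337 = \left(- \frac{4}{45} + 235\right) 337 = \frac{10571}{45} \cdot 337 = \frac{3562427}{45}$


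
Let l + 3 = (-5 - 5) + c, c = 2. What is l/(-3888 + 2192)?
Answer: 11/1696 ≈ 0.0064858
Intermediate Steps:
l = -11 (l = -3 + ((-5 - 5) + 2) = -3 + (-10 + 2) = -3 - 8 = -11)
l/(-3888 + 2192) = -11/(-3888 + 2192) = -11/(-1696) = -1/1696*(-11) = 11/1696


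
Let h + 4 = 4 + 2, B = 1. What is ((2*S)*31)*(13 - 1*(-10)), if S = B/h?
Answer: 713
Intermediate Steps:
h = 2 (h = -4 + (4 + 2) = -4 + 6 = 2)
S = 1/2 ≈ 0.50000
((2*S)*31)*(13 - 1*(-10)) = ((2*(1/2))*31)*(13 - 1*(-10)) = (1*31)*(13 + 10) = 31*23 = 713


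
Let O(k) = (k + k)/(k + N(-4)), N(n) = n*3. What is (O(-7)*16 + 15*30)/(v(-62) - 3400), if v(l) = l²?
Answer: 4387/4218 ≈ 1.0401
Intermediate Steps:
N(n) = 3*n
O(k) = 2*k/(-12 + k) (O(k) = (k + k)/(k + 3*(-4)) = (2*k)/(k - 12) = (2*k)/(-12 + k) = 2*k/(-12 + k))
(O(-7)*16 + 15*30)/(v(-62) - 3400) = ((2*(-7)/(-12 - 7))*16 + 15*30)/((-62)² - 3400) = ((2*(-7)/(-19))*16 + 450)/(3844 - 3400) = ((2*(-7)*(-1/19))*16 + 450)/444 = ((14/19)*16 + 450)*(1/444) = (224/19 + 450)*(1/444) = (8774/19)*(1/444) = 4387/4218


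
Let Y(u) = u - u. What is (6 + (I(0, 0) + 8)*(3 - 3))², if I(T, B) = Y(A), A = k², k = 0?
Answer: 36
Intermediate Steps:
A = 0 (A = 0² = 0)
Y(u) = 0
I(T, B) = 0
(6 + (I(0, 0) + 8)*(3 - 3))² = (6 + (0 + 8)*(3 - 3))² = (6 + 8*0)² = (6 + 0)² = 6² = 36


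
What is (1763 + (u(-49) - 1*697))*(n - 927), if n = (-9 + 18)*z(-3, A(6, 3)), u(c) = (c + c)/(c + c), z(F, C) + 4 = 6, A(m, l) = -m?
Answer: -969903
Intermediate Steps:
z(F, C) = 2 (z(F, C) = -4 + 6 = 2)
u(c) = 1 (u(c) = (2*c)/((2*c)) = (2*c)*(1/(2*c)) = 1)
n = 18 (n = (-9 + 18)*2 = 9*2 = 18)
(1763 + (u(-49) - 1*697))*(n - 927) = (1763 + (1 - 1*697))*(18 - 927) = (1763 + (1 - 697))*(-909) = (1763 - 696)*(-909) = 1067*(-909) = -969903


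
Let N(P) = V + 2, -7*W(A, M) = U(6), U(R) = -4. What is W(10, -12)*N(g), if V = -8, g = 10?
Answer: -24/7 ≈ -3.4286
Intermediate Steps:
W(A, M) = 4/7 (W(A, M) = -1/7*(-4) = 4/7)
N(P) = -6 (N(P) = -8 + 2 = -6)
W(10, -12)*N(g) = (4/7)*(-6) = -24/7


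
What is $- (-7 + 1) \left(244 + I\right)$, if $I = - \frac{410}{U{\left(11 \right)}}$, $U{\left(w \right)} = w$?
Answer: $\frac{13644}{11} \approx 1240.4$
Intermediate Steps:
$I = - \frac{410}{11} \approx -37.273$
$- (-7 + 1) \left(244 + I\right) = - (-7 + 1) \left(244 - \frac{410}{11}\right) = \left(-1\right) \left(-6\right) \frac{2274}{11} = 6 \cdot \frac{2274}{11} = \frac{13644}{11}$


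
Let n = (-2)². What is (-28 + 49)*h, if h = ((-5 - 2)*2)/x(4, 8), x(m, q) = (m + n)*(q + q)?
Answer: -147/64 ≈ -2.2969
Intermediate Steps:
n = 4
x(m, q) = 2*q*(4 + m) (x(m, q) = (m + 4)*(q + q) = (4 + m)*(2*q) = 2*q*(4 + m))
h = -7/64 (h = ((-5 - 2)*2)/((2*8*(4 + 4))) = (-7*2)/((2*8*8)) = -14/128 = -14*1/128 = -7/64 ≈ -0.10938)
(-28 + 49)*h = (-28 + 49)*(-7/64) = 21*(-7/64) = -147/64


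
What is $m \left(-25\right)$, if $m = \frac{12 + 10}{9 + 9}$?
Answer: $- \frac{275}{9} \approx -30.556$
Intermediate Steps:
$m = \frac{11}{9}$ ($m = \frac{22}{18} = 22 \cdot \frac{1}{18} = \frac{11}{9} \approx 1.2222$)
$m \left(-25\right) = \frac{11}{9} \left(-25\right) = - \frac{275}{9}$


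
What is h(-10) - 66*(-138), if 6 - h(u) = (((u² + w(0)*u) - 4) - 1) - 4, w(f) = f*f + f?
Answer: 9023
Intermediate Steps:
w(f) = f + f² (w(f) = f² + f = f + f²)
h(u) = 15 - u² (h(u) = 6 - ((((u² + (0*(1 + 0))*u) - 4) - 1) - 4) = 6 - ((((u² + (0*1)*u) - 4) - 1) - 4) = 6 - ((((u² + 0*u) - 4) - 1) - 4) = 6 - ((((u² + 0) - 4) - 1) - 4) = 6 - (((u² - 4) - 1) - 4) = 6 - (((-4 + u²) - 1) - 4) = 6 - ((-5 + u²) - 4) = 6 - (-9 + u²) = 6 + (9 - u²) = 15 - u²)
h(-10) - 66*(-138) = (15 - 1*(-10)²) - 66*(-138) = (15 - 1*100) + 9108 = (15 - 100) + 9108 = -85 + 9108 = 9023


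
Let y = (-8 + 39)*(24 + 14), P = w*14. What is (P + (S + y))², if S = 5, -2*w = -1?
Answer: 1416100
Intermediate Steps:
w = ½ (w = -½*(-1) = ½ ≈ 0.50000)
P = 7 (P = (½)*14 = 7)
y = 1178 (y = 31*38 = 1178)
(P + (S + y))² = (7 + (5 + 1178))² = (7 + 1183)² = 1190² = 1416100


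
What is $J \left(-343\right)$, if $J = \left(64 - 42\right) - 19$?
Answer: $-1029$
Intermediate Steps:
$J = 3$ ($J = 22 - 19 = 3$)
$J \left(-343\right) = 3 \left(-343\right) = -1029$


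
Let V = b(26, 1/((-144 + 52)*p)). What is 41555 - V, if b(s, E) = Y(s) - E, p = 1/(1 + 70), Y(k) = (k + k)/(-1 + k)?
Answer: 95569941/2300 ≈ 41552.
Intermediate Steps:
Y(k) = 2*k/(-1 + k) (Y(k) = (2*k)/(-1 + k) = 2*k/(-1 + k))
p = 1/71 ≈ 0.014085
b(s, E) = -E + 2*s/(-1 + s) (b(s, E) = 2*s/(-1 + s) - E = -E + 2*s/(-1 + s))
V = 6559/2300 (V = (2*26 - 1/((-144 + 52)*(1/71))*(-1 + 26))/(-1 + 26) = (52 - 1*71/(-92)*25)/25 = (52 - 1*(-1/92*71)*25)/25 = (52 - 1*(-71/92)*25)/25 = (52 + 1775/92)/25 = (1/25)*(6559/92) = 6559/2300 ≈ 2.8517)
41555 - V = 41555 - 1*6559/2300 = 41555 - 6559/2300 = 95569941/2300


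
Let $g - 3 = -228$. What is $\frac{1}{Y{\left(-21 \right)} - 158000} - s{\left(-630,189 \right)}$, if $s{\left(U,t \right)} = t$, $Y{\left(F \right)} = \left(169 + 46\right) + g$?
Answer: $- \frac{29863891}{158010} \approx -189.0$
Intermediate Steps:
$g = -225$ ($g = 3 - 228 = -225$)
$Y{\left(F \right)} = -10$ ($Y{\left(F \right)} = \left(169 + 46\right) - 225 = 215 - 225 = -10$)
$\frac{1}{Y{\left(-21 \right)} - 158000} - s{\left(-630,189 \right)} = \frac{1}{-10 - 158000} - 189 = \frac{1}{-158010} - 189 = - \frac{1}{158010} - 189 = - \frac{29863891}{158010}$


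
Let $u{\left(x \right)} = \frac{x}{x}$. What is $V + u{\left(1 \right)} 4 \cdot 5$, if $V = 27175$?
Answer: $27195$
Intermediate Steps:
$u{\left(x \right)} = 1$
$V + u{\left(1 \right)} 4 \cdot 5 = 27175 + 1 \cdot 4 \cdot 5 = 27175 + 4 \cdot 5 = 27175 + 20 = 27195$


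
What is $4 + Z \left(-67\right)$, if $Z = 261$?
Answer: $-17483$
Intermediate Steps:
$4 + Z \left(-67\right) = 4 + 261 \left(-67\right) = 4 - 17487 = -17483$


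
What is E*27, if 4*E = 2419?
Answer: 65313/4 ≈ 16328.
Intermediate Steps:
E = 2419/4 (E = (¼)*2419 = 2419/4 ≈ 604.75)
E*27 = (2419/4)*27 = 65313/4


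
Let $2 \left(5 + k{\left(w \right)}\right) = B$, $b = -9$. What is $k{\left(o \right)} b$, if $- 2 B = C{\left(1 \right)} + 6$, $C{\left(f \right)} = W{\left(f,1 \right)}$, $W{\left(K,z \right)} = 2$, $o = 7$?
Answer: $63$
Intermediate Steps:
$C{\left(f \right)} = 2$
$B = -4$ ($B = - \frac{2 + 6}{2} = \left(- \frac{1}{2}\right) 8 = -4$)
$k{\left(w \right)} = -7$ ($k{\left(w \right)} = -5 + \frac{1}{2} \left(-4\right) = -5 - 2 = -7$)
$k{\left(o \right)} b = \left(-7\right) \left(-9\right) = 63$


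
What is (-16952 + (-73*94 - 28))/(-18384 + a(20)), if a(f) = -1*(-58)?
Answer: 1703/1309 ≈ 1.3010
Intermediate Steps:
a(f) = 58
(-16952 + (-73*94 - 28))/(-18384 + a(20)) = (-16952 + (-73*94 - 28))/(-18384 + 58) = (-16952 + (-6862 - 28))/(-18326) = (-16952 - 6890)*(-1/18326) = -23842*(-1/18326) = 1703/1309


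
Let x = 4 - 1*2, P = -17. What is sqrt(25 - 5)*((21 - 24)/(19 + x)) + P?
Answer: -17 - 2*sqrt(5)/7 ≈ -17.639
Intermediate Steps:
x = 2 (x = 4 - 2 = 2)
sqrt(25 - 5)*((21 - 24)/(19 + x)) + P = sqrt(25 - 5)*((21 - 24)/(19 + 2)) - 17 = sqrt(20)*(-3/21) - 17 = (2*sqrt(5))*(-3*1/21) - 17 = (2*sqrt(5))*(-1/7) - 17 = -2*sqrt(5)/7 - 17 = -17 - 2*sqrt(5)/7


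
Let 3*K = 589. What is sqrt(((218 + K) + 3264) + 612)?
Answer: sqrt(38613)/3 ≈ 65.501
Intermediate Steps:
K = 589/3 (K = (1/3)*589 = 589/3 ≈ 196.33)
sqrt(((218 + K) + 3264) + 612) = sqrt(((218 + 589/3) + 3264) + 612) = sqrt((1243/3 + 3264) + 612) = sqrt(11035/3 + 612) = sqrt(12871/3) = sqrt(38613)/3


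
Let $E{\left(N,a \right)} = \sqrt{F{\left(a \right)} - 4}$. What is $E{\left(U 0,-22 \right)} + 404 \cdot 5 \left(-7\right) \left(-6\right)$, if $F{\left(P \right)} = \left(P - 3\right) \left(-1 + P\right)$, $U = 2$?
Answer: $84840 + \sqrt{571} \approx 84864.0$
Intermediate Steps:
$F{\left(P \right)} = \left(-1 + P\right) \left(-3 + P\right)$ ($F{\left(P \right)} = \left(-3 + P\right) \left(-1 + P\right) = \left(-1 + P\right) \left(-3 + P\right)$)
$E{\left(N,a \right)} = \sqrt{-1 + a^{2} - 4 a}$ ($E{\left(N,a \right)} = \sqrt{\left(3 + a^{2} - 4 a\right) - 4} = \sqrt{-1 + a^{2} - 4 a}$)
$E{\left(U 0,-22 \right)} + 404 \cdot 5 \left(-7\right) \left(-6\right) = \sqrt{-1 + \left(-22\right)^{2} - -88} + 404 \cdot 5 \left(-7\right) \left(-6\right) = \sqrt{-1 + 484 + 88} + 404 \left(\left(-35\right) \left(-6\right)\right) = \sqrt{571} + 404 \cdot 210 = \sqrt{571} + 84840 = 84840 + \sqrt{571}$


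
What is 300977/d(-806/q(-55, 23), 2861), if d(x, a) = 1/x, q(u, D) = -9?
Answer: 242587462/9 ≈ 2.6954e+7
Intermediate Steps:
300977/d(-806/q(-55, 23), 2861) = 300977/(1/(-806/(-9))) = 300977/(1/(-806*(-1/9))) = 300977/(1/(806/9)) = 300977/(9/806) = 300977*(806/9) = 242587462/9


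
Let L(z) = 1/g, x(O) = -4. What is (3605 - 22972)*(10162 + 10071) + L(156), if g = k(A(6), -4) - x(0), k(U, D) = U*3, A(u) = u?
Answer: -8620755241/22 ≈ -3.9185e+8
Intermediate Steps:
k(U, D) = 3*U
g = 22 (g = 3*6 - 1*(-4) = 18 + 4 = 22)
L(z) = 1/22
(3605 - 22972)*(10162 + 10071) + L(156) = (3605 - 22972)*(10162 + 10071) + 1/22 = -19367*20233 + 1/22 = -391852511 + 1/22 = -8620755241/22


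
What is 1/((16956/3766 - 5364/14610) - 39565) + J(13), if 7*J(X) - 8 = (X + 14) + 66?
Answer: 18320430502762/1269735031579 ≈ 14.429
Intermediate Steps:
J(X) = 88/7 + X/7 (J(X) = 8/7 + ((X + 14) + 66)/7 = 8/7 + ((14 + X) + 66)/7 = 8/7 + (80 + X)/7 = 8/7 + (80/7 + X/7) = 88/7 + X/7)
1/((16956/3766 - 5364/14610) - 39565) + J(13) = 1/((16956/3766 - 5364/14610) - 39565) + (88/7 + (⅐)*13) = 1/((16956*(1/3766) - 5364*1/14610) - 39565) + (88/7 + 13/7) = 1/((8478/1883 - 894/2435) - 39565) + 101/7 = 1/(18960528/4585105 - 39565) + 101/7 = 1/(-181390718797/4585105) + 101/7 = -4585105/181390718797 + 101/7 = 18320430502762/1269735031579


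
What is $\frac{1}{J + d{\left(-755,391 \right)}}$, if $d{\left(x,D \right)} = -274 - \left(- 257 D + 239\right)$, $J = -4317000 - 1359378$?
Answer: $- \frac{1}{5576404} \approx -1.7933 \cdot 10^{-7}$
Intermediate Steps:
$J = -5676378$
$d{\left(x,D \right)} = -513 + 257 D$ ($d{\left(x,D \right)} = -274 - \left(239 - 257 D\right) = -274 + \left(-239 + 257 D\right) = -513 + 257 D$)
$\frac{1}{J + d{\left(-755,391 \right)}} = \frac{1}{-5676378 + \left(-513 + 257 \cdot 391\right)} = \frac{1}{-5676378 + \left(-513 + 100487\right)} = \frac{1}{-5676378 + 99974} = \frac{1}{-5576404} = - \frac{1}{5576404}$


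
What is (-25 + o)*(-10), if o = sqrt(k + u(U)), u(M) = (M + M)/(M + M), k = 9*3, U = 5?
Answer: 250 - 20*sqrt(7) ≈ 197.08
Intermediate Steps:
k = 27
u(M) = 1 (u(M) = (2*M)/((2*M)) = (2*M)*(1/(2*M)) = 1)
o = 2*sqrt(7) (o = sqrt(27 + 1) = sqrt(28) = 2*sqrt(7) ≈ 5.2915)
(-25 + o)*(-10) = (-25 + 2*sqrt(7))*(-10) = 250 - 20*sqrt(7)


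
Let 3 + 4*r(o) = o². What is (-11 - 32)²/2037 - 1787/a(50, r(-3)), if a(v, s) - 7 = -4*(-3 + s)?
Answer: -3616082/26481 ≈ -136.55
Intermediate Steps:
r(o) = -¾ + o²/4
a(v, s) = 19 - 4*s (a(v, s) = 7 - 4*(-3 + s) = 7 + (12 - 4*s) = 19 - 4*s)
(-11 - 32)²/2037 - 1787/a(50, r(-3)) = (-11 - 32)²/2037 - 1787/(19 - 4*(-¾ + (¼)*(-3)²)) = (-43)²*(1/2037) - 1787/(19 - 4*(-¾ + (¼)*9)) = 1849*(1/2037) - 1787/(19 - 4*(-¾ + 9/4)) = 1849/2037 - 1787/(19 - 4*3/2) = 1849/2037 - 1787/(19 - 6) = 1849/2037 - 1787/13 = -3616082/26481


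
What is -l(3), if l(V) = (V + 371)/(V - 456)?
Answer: 374/453 ≈ 0.82561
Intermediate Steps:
l(V) = (371 + V)/(-456 + V)
-l(3) = -(371 + 3)/(-456 + 3) = -374/(-453) = -(-1)*374/453 = -1*(-374/453) = 374/453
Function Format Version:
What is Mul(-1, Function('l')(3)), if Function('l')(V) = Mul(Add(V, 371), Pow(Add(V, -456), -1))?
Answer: Rational(374, 453) ≈ 0.82561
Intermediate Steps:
Function('l')(V) = Mul(Pow(Add(-456, V), -1), Add(371, V)) (Function('l')(V) = Mul(Add(371, V), Pow(Add(-456, V), -1)) = Mul(Pow(Add(-456, V), -1), Add(371, V)))
Mul(-1, Function('l')(3)) = Mul(-1, Mul(Pow(Add(-456, 3), -1), Add(371, 3))) = Mul(-1, Mul(Pow(-453, -1), 374)) = Mul(-1, Mul(Rational(-1, 453), 374)) = Mul(-1, Rational(-374, 453)) = Rational(374, 453)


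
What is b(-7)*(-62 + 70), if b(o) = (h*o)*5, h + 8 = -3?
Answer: 3080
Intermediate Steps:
h = -11 (h = -8 - 3 = -11)
b(o) = -55*o (b(o) = -11*o*5 = -55*o)
b(-7)*(-62 + 70) = (-55*(-7))*(-62 + 70) = 385*8 = 3080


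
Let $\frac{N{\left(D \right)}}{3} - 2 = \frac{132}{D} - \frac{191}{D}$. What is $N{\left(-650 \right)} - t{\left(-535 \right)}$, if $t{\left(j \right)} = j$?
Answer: $\frac{351827}{650} \approx 541.27$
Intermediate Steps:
$N{\left(D \right)} = 6 - \frac{177}{D}$ ($N{\left(D \right)} = 6 + 3 \left(\frac{132}{D} - \frac{191}{D}\right) = 6 + 3 \left(- \frac{59}{D}\right) = 6 - \frac{177}{D}$)
$N{\left(-650 \right)} - t{\left(-535 \right)} = \left(6 - \frac{177}{-650}\right) - -535 = \left(6 - - \frac{177}{650}\right) + 535 = \left(6 + \frac{177}{650}\right) + 535 = \frac{4077}{650} + 535 = \frac{351827}{650}$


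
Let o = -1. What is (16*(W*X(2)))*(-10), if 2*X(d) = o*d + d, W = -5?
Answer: 0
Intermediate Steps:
X(d) = 0 (X(d) = (-d + d)/2 = (½)*0 = 0)
(16*(W*X(2)))*(-10) = (16*(-5*0))*(-10) = (16*0)*(-10) = 0*(-10) = 0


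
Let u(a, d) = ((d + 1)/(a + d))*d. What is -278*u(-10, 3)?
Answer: 3336/7 ≈ 476.57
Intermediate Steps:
u(a, d) = d*(1 + d)/(a + d) (u(a, d) = ((1 + d)/(a + d))*d = d*(1 + d)/(a + d))
-278*u(-10, 3) = -834*(1 + 3)/(-10 + 3) = -834*4/(-7) = -834*(-1)*4/7 = -278*(-12/7) = 3336/7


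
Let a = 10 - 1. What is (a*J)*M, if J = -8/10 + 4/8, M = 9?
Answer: -243/10 ≈ -24.300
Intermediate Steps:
a = 9
J = -3/10 (J = -8*⅒ + 4*(⅛) = -⅘ + ½ = -3/10 ≈ -0.30000)
(a*J)*M = (9*(-3/10))*9 = -27/10*9 = -243/10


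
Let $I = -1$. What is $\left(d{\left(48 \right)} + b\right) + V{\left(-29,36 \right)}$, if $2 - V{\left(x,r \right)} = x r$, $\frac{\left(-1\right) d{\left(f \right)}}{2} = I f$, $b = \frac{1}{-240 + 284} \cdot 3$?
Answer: $\frac{50251}{44} \approx 1142.1$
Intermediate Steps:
$b = \frac{3}{44}$ ($b = \frac{1}{44} \cdot 3 = \frac{3}{44} \approx 0.068182$)
$d{\left(f \right)} = 2 f$ ($d{\left(f \right)} = - 2 \left(- f\right) = 2 f$)
$V{\left(x,r \right)} = 2 - r x$ ($V{\left(x,r \right)} = 2 - x r = 2 - r x$)
$\left(d{\left(48 \right)} + b\right) + V{\left(-29,36 \right)} = \left(2 \cdot 48 + \frac{3}{44}\right) - \left(-2 + 36 \left(-29\right)\right) = \left(96 + \frac{3}{44}\right) + \left(2 + 1044\right) = \frac{4227}{44} + 1046 = \frac{50251}{44}$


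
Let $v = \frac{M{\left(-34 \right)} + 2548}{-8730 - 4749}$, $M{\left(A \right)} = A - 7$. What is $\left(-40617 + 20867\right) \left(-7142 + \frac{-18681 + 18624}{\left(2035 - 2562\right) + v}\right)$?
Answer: $\frac{100230963974575}{710594} \approx 1.4105 \cdot 10^{8}$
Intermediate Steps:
$M{\left(A \right)} = -7 + A$
$v = - \frac{2507}{13479}$ ($v = \frac{\left(-7 - 34\right) + 2548}{-8730 - 4749} = \frac{-41 + 2548}{-13479} = 2507 \left(- \frac{1}{13479}\right) = - \frac{2507}{13479} \approx -0.18599$)
$\left(-40617 + 20867\right) \left(-7142 + \frac{-18681 + 18624}{\left(2035 - 2562\right) + v}\right) = \left(-40617 + 20867\right) \left(-7142 + \frac{-18681 + 18624}{\left(2035 - 2562\right) - \frac{2507}{13479}}\right) = - 19750 \left(-7142 - \frac{57}{\left(2035 - 2562\right) - \frac{2507}{13479}}\right) = - 19750 \left(-7142 - \frac{57}{-527 - \frac{2507}{13479}}\right) = - 19750 \left(-7142 - \frac{57}{- \frac{7105940}{13479}}\right) = - 19750 \left(-7142 - - \frac{768303}{7105940}\right) = - 19750 \left(-7142 + \frac{768303}{7105940}\right) = \left(-19750\right) \left(- \frac{50749855177}{7105940}\right) = \frac{100230963974575}{710594}$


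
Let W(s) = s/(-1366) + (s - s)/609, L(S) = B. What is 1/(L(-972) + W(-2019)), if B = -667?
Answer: -1366/909103 ≈ -0.0015026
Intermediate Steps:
L(S) = -667
W(s) = -s/1366 (W(s) = s*(-1/1366) + 0*(1/609) = -s/1366 + 0 = -s/1366)
1/(L(-972) + W(-2019)) = 1/(-667 - 1/1366*(-2019)) = 1/(-667 + 2019/1366) = 1/(-909103/1366) = -1366/909103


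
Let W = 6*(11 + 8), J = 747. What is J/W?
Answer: 249/38 ≈ 6.5526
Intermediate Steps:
W = 114 (W = 6*19 = 114)
J/W = 747/114 = 747*(1/114) = 249/38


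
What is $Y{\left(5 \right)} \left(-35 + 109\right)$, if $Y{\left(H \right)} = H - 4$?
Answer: $74$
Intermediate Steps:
$Y{\left(H \right)} = -4 + H$ ($Y{\left(H \right)} = H - 4 = -4 + H$)
$Y{\left(5 \right)} \left(-35 + 109\right) = \left(-4 + 5\right) \left(-35 + 109\right) = 1 \cdot 74 = 74$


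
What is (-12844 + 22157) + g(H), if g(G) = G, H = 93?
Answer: 9406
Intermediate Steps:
(-12844 + 22157) + g(H) = (-12844 + 22157) + 93 = 9313 + 93 = 9406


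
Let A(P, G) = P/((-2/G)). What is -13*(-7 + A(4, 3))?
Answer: 169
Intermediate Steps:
A(P, G) = -G*P/2 (A(P, G) = P*(-G/2) = -G*P/2)
-13*(-7 + A(4, 3)) = -13*(-7 - 1/2*3*4) = -13*(-7 - 6) = -13*(-13) = 169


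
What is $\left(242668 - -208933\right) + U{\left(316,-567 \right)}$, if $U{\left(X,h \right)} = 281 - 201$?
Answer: $451681$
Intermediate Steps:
$U{\left(X,h \right)} = 80$
$\left(242668 - -208933\right) + U{\left(316,-567 \right)} = \left(242668 - -208933\right) + 80 = \left(242668 + 208933\right) + 80 = 451601 + 80 = 451681$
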